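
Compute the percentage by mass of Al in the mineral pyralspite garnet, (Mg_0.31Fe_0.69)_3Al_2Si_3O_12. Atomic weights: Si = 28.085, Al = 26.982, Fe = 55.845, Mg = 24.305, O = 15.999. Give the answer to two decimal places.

11.52 wt%

M((Mg_0.31Fe_0.69)_3Al_2Si_3O_12) = 468.410 g/mol.
Al contributes 2 × 26.982 = 53.964 g per mole.
53.964/468.410 = 0.1152 → 11.52%.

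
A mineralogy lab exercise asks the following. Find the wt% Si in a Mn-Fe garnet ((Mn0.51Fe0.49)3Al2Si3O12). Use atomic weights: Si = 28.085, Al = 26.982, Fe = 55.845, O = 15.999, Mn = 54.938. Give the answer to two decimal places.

Formula mass = 1.53*54.938 + 1.47*55.845 + 2*26.982 + 3*28.085 + 12*15.999 = 496.354 g/mol, of which 84.255 g is Si.
So Si makes up 84.255/496.354 = 0.1697 of the mass, i.e. 16.97%.

16.97 mass %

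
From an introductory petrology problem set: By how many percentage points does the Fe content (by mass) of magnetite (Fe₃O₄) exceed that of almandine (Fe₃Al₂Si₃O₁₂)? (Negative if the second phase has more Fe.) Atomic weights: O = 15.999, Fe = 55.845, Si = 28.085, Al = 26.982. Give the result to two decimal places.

M(Fe₃O₄) = 231.531 g/mol, so wt% Fe = 167.535/231.531 × 100 = 72.36%.
M(Fe₃Al₂Si₃O₁₂) = 497.742 g/mol, so wt% Fe = 167.535/497.742 × 100 = 33.66%.
72.36 − 33.66 = 38.70 pp.

38.70 percentage points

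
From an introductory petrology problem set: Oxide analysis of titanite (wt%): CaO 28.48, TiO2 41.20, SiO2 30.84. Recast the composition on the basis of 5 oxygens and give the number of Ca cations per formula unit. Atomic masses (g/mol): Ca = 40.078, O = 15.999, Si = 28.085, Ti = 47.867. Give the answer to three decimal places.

CaO: 28.48/56.077 = 0.50787 mol → 0.50787 mol Ca, 0.50787 mol O.
TiO2: 41.20/79.865 = 0.51587 mol → 0.51587 mol Ti, 1.03174 mol O.
SiO2: 30.84/60.083 = 0.51329 mol → 0.51329 mol Si, 1.02658 mol O.
Total oxygen = 2.56619 mol. Normalization factor = 5/2.56619 = 1.94841.
Ca per 5 O = 0.50787 × 1.94841 = 0.990.

0.990 Ca apfu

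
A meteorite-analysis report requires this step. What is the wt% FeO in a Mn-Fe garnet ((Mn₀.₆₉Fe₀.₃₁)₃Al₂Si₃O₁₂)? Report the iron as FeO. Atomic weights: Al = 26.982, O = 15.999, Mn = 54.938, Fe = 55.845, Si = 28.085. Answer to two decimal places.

13.47 wt%

M((Mn₀.₆₉Fe₀.₃₁)₃Al₂Si₃O₁₂) = 495.865 g/mol; M(FeO) = 71.844 g/mol.
Moles FeO per formula unit = 0.93 Fe ÷ 1 = 0.9300.
FeO fraction = (0.9300 × 71.844) / 495.865 = 66.815/495.865 = 0.1347.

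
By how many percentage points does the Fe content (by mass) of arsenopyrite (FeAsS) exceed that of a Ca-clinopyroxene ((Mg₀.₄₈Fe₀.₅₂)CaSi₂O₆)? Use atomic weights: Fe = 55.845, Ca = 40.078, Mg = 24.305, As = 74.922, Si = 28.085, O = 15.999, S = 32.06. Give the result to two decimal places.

First mineral: 55.845 g Fe in 162.827 g formula = 34.30 wt% Fe.
Second mineral: 29.039 g Fe in 232.948 g formula = 12.47 wt% Fe.
34.30% − 12.47% gives a difference of 21.83 percentage points.

21.83 percentage points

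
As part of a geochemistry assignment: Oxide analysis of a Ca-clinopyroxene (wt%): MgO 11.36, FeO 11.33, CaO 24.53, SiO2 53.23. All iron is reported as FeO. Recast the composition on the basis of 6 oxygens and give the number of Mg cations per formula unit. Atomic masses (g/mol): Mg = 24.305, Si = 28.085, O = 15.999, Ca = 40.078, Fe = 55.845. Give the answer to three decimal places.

0.638 Mg apfu

MgO (M=40.304): mol = 0.28186; Mg = 0.28186, O = 0.28186.
FeO (M=71.844): mol = 0.15770; Fe = 0.15770, O = 0.15770.
CaO (M=56.077): mol = 0.43743; Ca = 0.43743, O = 0.43743.
SiO2 (M=60.083): mol = 0.88594; Si = 0.88594, O = 1.77188.
ΣO = 2.64887; factor = 6/ΣO = 2.26512.
Mg apfu = 0.28186 × 2.26512 = 0.638.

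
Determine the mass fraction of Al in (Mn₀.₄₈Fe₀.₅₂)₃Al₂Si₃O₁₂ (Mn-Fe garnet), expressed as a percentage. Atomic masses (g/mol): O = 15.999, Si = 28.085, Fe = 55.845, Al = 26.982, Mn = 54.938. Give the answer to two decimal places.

Formula mass = 1.44×54.938 + 1.56×55.845 + 2×26.982 + 3×28.085 + 12×15.999 = 496.436 g/mol, of which 53.964 g is Al.
So Al makes up 53.964/496.436 = 0.1087 of the mass, i.e. 10.87%.

10.87 mass %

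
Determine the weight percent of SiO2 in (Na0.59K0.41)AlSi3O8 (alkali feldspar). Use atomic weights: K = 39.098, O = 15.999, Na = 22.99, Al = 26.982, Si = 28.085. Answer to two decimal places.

M((Na0.59K0.41)AlSi3O8) = 268.823 g/mol; M(SiO2) = 60.083 g/mol.
Moles SiO2 per formula unit = 3 Si ÷ 1 = 3.0000.
SiO2 fraction = (3.0000 × 60.083) / 268.823 = 180.249/268.823 = 0.6705.

67.05 wt%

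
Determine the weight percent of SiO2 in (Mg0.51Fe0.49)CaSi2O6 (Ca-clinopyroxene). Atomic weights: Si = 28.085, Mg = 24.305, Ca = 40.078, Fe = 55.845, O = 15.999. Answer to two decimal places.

51.80 wt%

Formula mass = 232.002 g/mol.
2 Si → 2.0000 mol SiO2 per formula unit; M(SiO2) = 60.083, so SiO2 mass = 120.166 g.
120.166/232.002 × 100 = 51.80 wt%.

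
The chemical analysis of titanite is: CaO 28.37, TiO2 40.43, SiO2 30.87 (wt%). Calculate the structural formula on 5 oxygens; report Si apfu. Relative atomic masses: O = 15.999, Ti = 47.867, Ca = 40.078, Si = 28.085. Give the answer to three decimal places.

CaO: 28.37/56.077 = 0.50591 mol → 0.50591 mol Ca, 0.50591 mol O.
TiO2: 40.43/79.865 = 0.50623 mol → 0.50623 mol Ti, 1.01246 mol O.
SiO2: 30.87/60.083 = 0.51379 mol → 0.51379 mol Si, 1.02758 mol O.
Total oxygen = 2.54595 mol. Normalization factor = 5/2.54595 = 1.96390.
Si per 5 O = 0.51379 × 1.96390 = 1.009.

1.009 Si apfu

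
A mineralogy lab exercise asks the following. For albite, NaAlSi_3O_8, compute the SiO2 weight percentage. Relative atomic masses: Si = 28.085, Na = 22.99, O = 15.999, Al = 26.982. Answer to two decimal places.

68.74 wt%

Formula mass = 262.219 g/mol.
3 Si → 3.0000 mol SiO2 per formula unit; M(SiO2) = 60.083, so SiO2 mass = 180.249 g.
180.249/262.219 × 100 = 68.74 wt%.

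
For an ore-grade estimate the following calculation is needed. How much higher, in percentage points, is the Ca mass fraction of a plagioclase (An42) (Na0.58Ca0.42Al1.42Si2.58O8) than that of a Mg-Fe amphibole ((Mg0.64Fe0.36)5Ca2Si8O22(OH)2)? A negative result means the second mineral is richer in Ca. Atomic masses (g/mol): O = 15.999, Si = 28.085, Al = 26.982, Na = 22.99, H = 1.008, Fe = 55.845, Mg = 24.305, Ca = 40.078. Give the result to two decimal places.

-2.96 percentage points

M(Na0.58Ca0.42Al1.42Si2.58O8) = 268.933 g/mol, so wt% Ca = 16.833/268.933 × 100 = 6.26%.
M((Mg0.64Fe0.36)5Ca2Si8O22(OH)2) = 869.125 g/mol, so wt% Ca = 80.156/869.125 × 100 = 9.22%.
6.26 − 9.22 = -2.96 pp.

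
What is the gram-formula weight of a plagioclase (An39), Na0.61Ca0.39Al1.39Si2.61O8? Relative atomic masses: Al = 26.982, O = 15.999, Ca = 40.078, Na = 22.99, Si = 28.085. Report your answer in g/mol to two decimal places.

The formula mass is the sum 0.61*22.99 + 0.39*40.078 + 1.39*26.982 + 2.61*28.085 + 8*15.999.

268.45 g/mol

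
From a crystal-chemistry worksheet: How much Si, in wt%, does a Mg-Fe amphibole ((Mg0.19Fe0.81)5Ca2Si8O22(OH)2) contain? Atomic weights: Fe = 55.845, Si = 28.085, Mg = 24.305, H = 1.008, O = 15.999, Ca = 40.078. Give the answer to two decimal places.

Formula mass = 0.95·24.305 + 4.05·55.845 + 2·40.078 + 8·28.085 + 24·15.999 + 2·1.008 = 940.090 g/mol, of which 224.680 g is Si.
So Si makes up 224.680/940.090 = 0.2390 of the mass, i.e. 23.90%.

23.90 wt%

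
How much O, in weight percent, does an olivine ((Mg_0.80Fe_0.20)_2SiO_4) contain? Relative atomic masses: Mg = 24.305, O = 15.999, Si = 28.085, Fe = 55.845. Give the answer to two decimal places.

M((Mg_0.80Fe_0.20)_2SiO_4) = 153.307 g/mol.
O contributes 4 × 15.999 = 63.996 g per mole.
63.996/153.307 = 0.4174 → 41.74%.

41.74 weight percent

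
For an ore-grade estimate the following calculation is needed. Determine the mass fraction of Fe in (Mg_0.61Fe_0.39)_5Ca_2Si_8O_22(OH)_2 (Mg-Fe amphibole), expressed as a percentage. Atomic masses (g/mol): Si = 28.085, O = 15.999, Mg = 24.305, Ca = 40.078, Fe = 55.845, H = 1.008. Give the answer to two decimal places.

M((Mg_0.61Fe_0.39)_5Ca_2Si_8O_22(OH)_2) = 873.856 g/mol.
Fe contributes 1.95 × 55.845 = 108.898 g per mole.
108.898/873.856 = 0.1246 → 12.46%.

12.46 weight percent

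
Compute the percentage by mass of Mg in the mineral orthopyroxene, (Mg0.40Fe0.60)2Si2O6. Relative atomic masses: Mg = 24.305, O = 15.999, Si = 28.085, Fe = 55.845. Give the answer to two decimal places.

8.15 weight percent

M((Mg0.40Fe0.60)2Si2O6) = 238.622 g/mol.
Mg contributes 0.80 × 24.305 = 19.444 g per mole.
19.444/238.622 = 0.0815 → 8.15%.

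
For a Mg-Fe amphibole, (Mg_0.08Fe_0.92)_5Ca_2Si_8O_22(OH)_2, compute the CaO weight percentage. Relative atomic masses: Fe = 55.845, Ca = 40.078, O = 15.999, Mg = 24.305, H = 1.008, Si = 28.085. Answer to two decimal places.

11.71 wt%

M((Mg_0.08Fe_0.92)_5Ca_2Si_8O_22(OH)_2) = 957.437 g/mol; M(CaO) = 56.077 g/mol.
Moles CaO per formula unit = 2 Ca ÷ 1 = 2.0000.
CaO fraction = (2.0000 × 56.077) / 957.437 = 112.154/957.437 = 0.1171.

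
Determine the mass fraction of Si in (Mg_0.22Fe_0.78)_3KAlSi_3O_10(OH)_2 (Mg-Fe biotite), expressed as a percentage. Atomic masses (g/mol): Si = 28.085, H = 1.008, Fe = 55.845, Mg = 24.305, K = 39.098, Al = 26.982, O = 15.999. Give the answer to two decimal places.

17.16 weight percent

Formula mass = 0.66·24.305 + 2.34·55.845 + 1·39.098 + 1·26.982 + 3·28.085 + 12·15.999 + 2·1.008 = 491.058 g/mol, of which 84.255 g is Si.
So Si makes up 84.255/491.058 = 0.1716 of the mass, i.e. 17.16%.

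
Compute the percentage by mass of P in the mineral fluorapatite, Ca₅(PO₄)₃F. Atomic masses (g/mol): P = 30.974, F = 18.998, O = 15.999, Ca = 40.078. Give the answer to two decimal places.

18.43 weight percent

Formula mass = 5×40.078 + 3×30.974 + 12×15.999 + 1×18.998 = 504.298 g/mol, of which 92.922 g is P.
So P makes up 92.922/504.298 = 0.1843 of the mass, i.e. 18.43%.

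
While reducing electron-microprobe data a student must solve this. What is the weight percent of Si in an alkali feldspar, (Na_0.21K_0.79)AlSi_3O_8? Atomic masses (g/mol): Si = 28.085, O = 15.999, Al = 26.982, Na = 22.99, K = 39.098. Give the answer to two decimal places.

Molar mass of (Na_0.21K_0.79)AlSi_3O_8: 0.21·22.99 + 0.79·39.098 + 1·26.982 + 3·28.085 + 8·15.999 = 274.944 g/mol.
Mass of Si per formula unit: 3 × 28.085 = 84.255 g.
Weight fraction Si = 84.255 / 274.944 = 0.3064.

30.64 weight percent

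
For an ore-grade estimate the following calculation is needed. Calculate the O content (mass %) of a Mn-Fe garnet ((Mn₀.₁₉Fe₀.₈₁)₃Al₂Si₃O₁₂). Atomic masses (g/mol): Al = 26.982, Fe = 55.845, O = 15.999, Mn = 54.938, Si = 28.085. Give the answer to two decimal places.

Molar mass of (Mn₀.₁₉Fe₀.₈₁)₃Al₂Si₃O₁₂: 0.57*54.938 + 2.43*55.845 + 2*26.982 + 3*28.085 + 12*15.999 = 497.225 g/mol.
Mass of O per formula unit: 12 × 15.999 = 191.988 g.
Weight fraction O = 191.988 / 497.225 = 0.3861.

38.61 mass %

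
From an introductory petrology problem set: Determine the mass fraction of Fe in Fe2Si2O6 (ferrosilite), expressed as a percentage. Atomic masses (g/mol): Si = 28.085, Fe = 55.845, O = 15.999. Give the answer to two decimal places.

M(Fe2Si2O6) = 263.854 g/mol.
Fe contributes 2 × 55.845 = 111.690 g per mole.
111.690/263.854 = 0.4233 → 42.33%.

42.33 wt%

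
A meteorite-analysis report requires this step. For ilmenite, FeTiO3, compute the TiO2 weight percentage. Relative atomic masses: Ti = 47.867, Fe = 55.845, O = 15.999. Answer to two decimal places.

52.64 wt%

Formula mass = 151.709 g/mol.
1 Ti → 1.0000 mol TiO2 per formula unit; M(TiO2) = 79.865, so TiO2 mass = 79.865 g.
79.865/151.709 × 100 = 52.64 wt%.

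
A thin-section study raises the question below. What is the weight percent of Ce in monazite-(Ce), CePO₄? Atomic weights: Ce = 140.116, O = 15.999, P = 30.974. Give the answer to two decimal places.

Formula mass = 1*140.116 + 1*30.974 + 4*15.999 = 235.086 g/mol, of which 140.116 g is Ce.
So Ce makes up 140.116/235.086 = 0.5960 of the mass, i.e. 59.60%.

59.60 wt%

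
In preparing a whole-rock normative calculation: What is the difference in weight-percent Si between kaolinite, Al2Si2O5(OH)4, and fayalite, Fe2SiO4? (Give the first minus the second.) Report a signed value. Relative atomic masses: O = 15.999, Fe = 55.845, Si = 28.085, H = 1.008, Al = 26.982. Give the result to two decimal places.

7.98 percentage points

M(Al2Si2O5(OH)4) = 258.157 g/mol, so wt% Si = 56.170/258.157 × 100 = 21.76%.
M(Fe2SiO4) = 203.771 g/mol, so wt% Si = 28.085/203.771 × 100 = 13.78%.
21.76 − 13.78 = 7.98 pp.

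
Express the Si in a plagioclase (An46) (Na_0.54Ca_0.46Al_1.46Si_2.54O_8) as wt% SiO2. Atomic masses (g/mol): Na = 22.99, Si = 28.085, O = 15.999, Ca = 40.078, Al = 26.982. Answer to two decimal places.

56.61 wt%

Molar mass of Na_0.54Ca_0.46Al_1.46Si_2.54O_8 = 0.54×22.99 + 0.46×40.078 + 1.46×26.982 + 2.54×28.085 + 8×15.999 = 269.572 g/mol.
Each formula unit contains 2.54 Si, equivalent to 2.54/1 = 2.5400 mol SiO2.
M(SiO2) = 1×28.085 + 2×15.999 = 60.083 g/mol.
Mass of SiO2 per formula unit = 2.5400 × 60.083 = 152.611 g.
SiO2 wt% = 152.611 / 269.572 × 100 = 56.61%.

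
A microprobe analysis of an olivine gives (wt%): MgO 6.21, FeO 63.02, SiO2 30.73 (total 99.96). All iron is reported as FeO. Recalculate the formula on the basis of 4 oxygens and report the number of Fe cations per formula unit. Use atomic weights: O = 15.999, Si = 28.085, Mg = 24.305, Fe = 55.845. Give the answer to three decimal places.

1.708 Fe apfu

MgO (M=40.304): mol = 0.15408; Mg = 0.15408, O = 0.15408.
FeO (M=71.844): mol = 0.87718; Fe = 0.87718, O = 0.87718.
SiO2 (M=60.083): mol = 0.51146; Si = 0.51146, O = 1.02292.
ΣO = 2.05418; factor = 4/ΣO = 1.94725.
Fe apfu = 0.87718 × 1.94725 = 1.708.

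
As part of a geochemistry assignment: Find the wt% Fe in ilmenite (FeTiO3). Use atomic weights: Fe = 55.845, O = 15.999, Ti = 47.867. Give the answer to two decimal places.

36.81 mass %

Formula mass = 1*55.845 + 1*47.867 + 3*15.999 = 151.709 g/mol, of which 55.845 g is Fe.
So Fe makes up 55.845/151.709 = 0.3681 of the mass, i.e. 36.81%.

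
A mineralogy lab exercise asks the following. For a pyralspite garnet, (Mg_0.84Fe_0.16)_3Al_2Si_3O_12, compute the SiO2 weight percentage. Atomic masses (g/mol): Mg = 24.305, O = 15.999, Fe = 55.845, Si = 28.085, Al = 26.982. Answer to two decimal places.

43.09 wt%

M((Mg_0.84Fe_0.16)_3Al_2Si_3O_12) = 418.261 g/mol; M(SiO2) = 60.083 g/mol.
Moles SiO2 per formula unit = 3 Si ÷ 1 = 3.0000.
SiO2 fraction = (3.0000 × 60.083) / 418.261 = 180.249/418.261 = 0.4309.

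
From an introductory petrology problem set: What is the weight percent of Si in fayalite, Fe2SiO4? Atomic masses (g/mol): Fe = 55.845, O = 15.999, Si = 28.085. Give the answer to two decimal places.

Formula mass = 2·55.845 + 1·28.085 + 4·15.999 = 203.771 g/mol, of which 28.085 g is Si.
So Si makes up 28.085/203.771 = 0.1378 of the mass, i.e. 13.78%.

13.78 mass %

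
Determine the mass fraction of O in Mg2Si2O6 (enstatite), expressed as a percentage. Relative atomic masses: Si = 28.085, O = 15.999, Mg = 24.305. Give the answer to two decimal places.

Formula mass = 2·24.305 + 2·28.085 + 6·15.999 = 200.774 g/mol, of which 95.994 g is O.
So O makes up 95.994/200.774 = 0.4781 of the mass, i.e. 47.81%.

47.81 weight percent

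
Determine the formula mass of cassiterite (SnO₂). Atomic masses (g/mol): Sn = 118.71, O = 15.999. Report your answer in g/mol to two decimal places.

M = 1·118.71 + 2·15.999

150.71 g/mol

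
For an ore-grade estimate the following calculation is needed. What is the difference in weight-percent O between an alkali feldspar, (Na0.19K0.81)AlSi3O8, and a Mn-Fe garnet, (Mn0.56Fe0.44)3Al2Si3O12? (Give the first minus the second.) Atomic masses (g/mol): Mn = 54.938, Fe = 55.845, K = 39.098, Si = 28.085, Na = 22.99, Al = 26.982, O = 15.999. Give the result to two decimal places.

O in (Na0.19K0.81)AlSi3O8: molar mass 275.266 g/mol; 8×15.999 = 127.992 g → 46.50 wt%.
O in (Mn0.56Fe0.44)3Al2Si3O12: molar mass 496.218 g/mol; 12×15.999 = 191.988 g → 38.69 wt%.
Difference = 46.50 − 38.69 = 7.81 percentage points.

7.81 percentage points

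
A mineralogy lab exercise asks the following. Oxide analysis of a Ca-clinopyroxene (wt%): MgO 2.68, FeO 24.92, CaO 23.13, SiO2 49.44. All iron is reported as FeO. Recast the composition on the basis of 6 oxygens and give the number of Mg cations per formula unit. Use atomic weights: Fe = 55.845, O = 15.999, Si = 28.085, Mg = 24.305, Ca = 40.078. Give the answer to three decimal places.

0.161 Mg apfu

MgO (M=40.304): mol = 0.06649; Mg = 0.06649, O = 0.06649.
FeO (M=71.844): mol = 0.34686; Fe = 0.34686, O = 0.34686.
CaO (M=56.077): mol = 0.41247; Ca = 0.41247, O = 0.41247.
SiO2 (M=60.083): mol = 0.82286; Si = 0.82286, O = 1.64572.
ΣO = 2.47154; factor = 6/ΣO = 2.42764.
Mg apfu = 0.06649 × 2.42764 = 0.161.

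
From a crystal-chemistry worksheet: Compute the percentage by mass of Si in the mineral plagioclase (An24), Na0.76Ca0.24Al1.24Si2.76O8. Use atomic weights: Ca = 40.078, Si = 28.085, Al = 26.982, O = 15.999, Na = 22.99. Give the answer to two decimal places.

29.13 mass %

Molar mass of Na0.76Ca0.24Al1.24Si2.76O8: 0.76*22.99 + 0.24*40.078 + 1.24*26.982 + 2.76*28.085 + 8*15.999 = 266.055 g/mol.
Mass of Si per formula unit: 2.76 × 28.085 = 77.515 g.
Weight fraction Si = 77.515 / 266.055 = 0.2913.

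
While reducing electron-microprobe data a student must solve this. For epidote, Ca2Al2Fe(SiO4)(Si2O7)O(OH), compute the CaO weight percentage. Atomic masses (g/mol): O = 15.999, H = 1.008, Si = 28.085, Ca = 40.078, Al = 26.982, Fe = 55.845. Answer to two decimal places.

23.21 wt%

Formula mass = 483.215 g/mol.
2 Ca → 2.0000 mol CaO per formula unit; M(CaO) = 56.077, so CaO mass = 112.154 g.
112.154/483.215 × 100 = 23.21 wt%.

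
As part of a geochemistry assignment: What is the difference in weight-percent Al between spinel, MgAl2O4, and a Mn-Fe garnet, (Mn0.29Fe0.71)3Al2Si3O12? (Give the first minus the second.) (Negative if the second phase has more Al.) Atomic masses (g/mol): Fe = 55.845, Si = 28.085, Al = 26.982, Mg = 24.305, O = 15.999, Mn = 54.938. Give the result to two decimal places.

27.07 percentage points

Al in MgAl2O4: molar mass 142.265 g/mol; 2×26.982 = 53.964 g → 37.93 wt%.
Al in (Mn0.29Fe0.71)3Al2Si3O12: molar mass 496.953 g/mol; 2×26.982 = 53.964 g → 10.86 wt%.
Difference = 37.93 − 10.86 = 27.07 percentage points.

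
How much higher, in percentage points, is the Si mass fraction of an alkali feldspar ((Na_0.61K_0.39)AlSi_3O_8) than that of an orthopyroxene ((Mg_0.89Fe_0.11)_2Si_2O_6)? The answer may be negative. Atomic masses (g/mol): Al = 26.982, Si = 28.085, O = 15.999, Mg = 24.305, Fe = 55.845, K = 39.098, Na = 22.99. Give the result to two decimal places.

Si in (Na_0.61K_0.39)AlSi_3O_8: molar mass 268.501 g/mol; 3×28.085 = 84.255 g → 31.38 wt%.
Si in (Mg_0.89Fe_0.11)_2Si_2O_6: molar mass 207.713 g/mol; 2×28.085 = 56.170 g → 27.04 wt%.
Difference = 31.38 − 27.04 = 4.34 percentage points.

4.34 percentage points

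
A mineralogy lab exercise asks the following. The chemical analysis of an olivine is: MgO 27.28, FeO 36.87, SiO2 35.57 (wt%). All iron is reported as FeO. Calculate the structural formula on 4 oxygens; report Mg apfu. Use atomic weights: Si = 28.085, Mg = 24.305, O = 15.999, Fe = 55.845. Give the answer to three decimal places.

1.140 Mg apfu

27.28 wt% MgO ÷ 40.304 g/mol = 0.67686 mol, giving 0.67686 Mg and 0.67686 O.
36.87 wt% FeO ÷ 71.844 g/mol = 0.51320 mol, giving 0.51320 Fe and 0.51320 O.
35.57 wt% SiO2 ÷ 60.083 g/mol = 0.59201 mol, giving 0.59201 Si and 1.18402 O.
Oxygen sums to 2.37408; scaling by 4/2.37408 = 1.68486 puts the formula on 4 O.
Mg: 0.67686 × 1.68486 = 1.140 atoms per formula unit.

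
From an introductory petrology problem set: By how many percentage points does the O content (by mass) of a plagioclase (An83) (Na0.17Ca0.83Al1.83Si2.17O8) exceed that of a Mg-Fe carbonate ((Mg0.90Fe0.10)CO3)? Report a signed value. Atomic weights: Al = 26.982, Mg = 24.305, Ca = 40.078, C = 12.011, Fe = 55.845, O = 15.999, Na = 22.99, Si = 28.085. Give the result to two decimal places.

O in Na0.17Ca0.83Al1.83Si2.17O8: molar mass 275.487 g/mol; 8×15.999 = 127.992 g → 46.46 wt%.
O in (Mg0.90Fe0.10)CO3: molar mass 87.467 g/mol; 3×15.999 = 47.997 g → 54.87 wt%.
Difference = 46.46 − 54.87 = -8.41 percentage points.

-8.41 percentage points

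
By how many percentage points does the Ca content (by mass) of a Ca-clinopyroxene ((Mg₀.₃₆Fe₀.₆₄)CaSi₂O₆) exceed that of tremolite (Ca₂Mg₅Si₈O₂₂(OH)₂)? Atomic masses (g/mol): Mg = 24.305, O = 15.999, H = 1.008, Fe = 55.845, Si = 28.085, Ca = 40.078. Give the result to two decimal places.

7.06 percentage points

M((Mg₀.₃₆Fe₀.₆₄)CaSi₂O₆) = 236.733 g/mol, so wt% Ca = 40.078/236.733 × 100 = 16.93%.
M(Ca₂Mg₅Si₈O₂₂(OH)₂) = 812.353 g/mol, so wt% Ca = 80.156/812.353 × 100 = 9.87%.
16.93 − 9.87 = 7.06 pp.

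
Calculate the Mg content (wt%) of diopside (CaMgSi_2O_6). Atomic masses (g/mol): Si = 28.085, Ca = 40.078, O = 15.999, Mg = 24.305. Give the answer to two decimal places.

Molar mass of CaMgSi_2O_6: 1·40.078 + 1·24.305 + 2·28.085 + 6·15.999 = 216.547 g/mol.
Mass of Mg per formula unit: 1 × 24.305 = 24.305 g.
Weight fraction Mg = 24.305 / 216.547 = 0.1122.

11.22 wt%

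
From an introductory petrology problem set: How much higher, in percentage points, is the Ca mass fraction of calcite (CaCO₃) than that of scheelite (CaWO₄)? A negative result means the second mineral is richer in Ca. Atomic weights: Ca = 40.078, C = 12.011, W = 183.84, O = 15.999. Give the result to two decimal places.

26.12 percentage points

M(CaCO₃) = 100.086 g/mol, so wt% Ca = 40.078/100.086 × 100 = 40.04%.
M(CaWO₄) = 287.914 g/mol, so wt% Ca = 40.078/287.914 × 100 = 13.92%.
40.04 − 13.92 = 26.12 pp.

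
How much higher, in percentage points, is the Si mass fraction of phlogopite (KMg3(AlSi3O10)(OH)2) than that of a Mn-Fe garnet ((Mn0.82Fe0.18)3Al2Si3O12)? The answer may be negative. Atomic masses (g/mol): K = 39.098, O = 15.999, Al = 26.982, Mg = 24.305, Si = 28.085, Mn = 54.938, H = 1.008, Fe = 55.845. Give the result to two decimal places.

3.19 percentage points

First mineral: 84.255 g Si in 417.254 g formula = 20.19 wt% Si.
Second mineral: 84.255 g Si in 495.511 g formula = 17.00 wt% Si.
20.19% − 17.00% gives a difference of 3.19 percentage points.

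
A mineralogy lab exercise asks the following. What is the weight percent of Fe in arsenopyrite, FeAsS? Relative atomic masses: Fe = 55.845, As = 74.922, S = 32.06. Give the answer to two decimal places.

Molar mass of FeAsS: 1*55.845 + 1*74.922 + 1*32.06 = 162.827 g/mol.
Mass of Fe per formula unit: 1 × 55.845 = 55.845 g.
Weight fraction Fe = 55.845 / 162.827 = 0.3430.

34.30 wt%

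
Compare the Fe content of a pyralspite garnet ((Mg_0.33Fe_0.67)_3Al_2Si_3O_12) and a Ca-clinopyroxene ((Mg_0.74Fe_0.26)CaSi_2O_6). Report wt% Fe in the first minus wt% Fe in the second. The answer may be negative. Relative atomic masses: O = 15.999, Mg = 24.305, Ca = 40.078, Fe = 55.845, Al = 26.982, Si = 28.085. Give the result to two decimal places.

Fe in (Mg_0.33Fe_0.67)_3Al_2Si_3O_12: molar mass 466.517 g/mol; 2.01×55.845 = 112.248 g → 24.06 wt%.
Fe in (Mg_0.74Fe_0.26)CaSi_2O_6: molar mass 224.747 g/mol; 0.26×55.845 = 14.520 g → 6.46 wt%.
Difference = 24.06 − 6.46 = 17.60 percentage points.

17.60 percentage points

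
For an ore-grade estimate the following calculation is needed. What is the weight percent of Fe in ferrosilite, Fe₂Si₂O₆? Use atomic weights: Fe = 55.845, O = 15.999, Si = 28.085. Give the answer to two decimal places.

Formula mass = 2·55.845 + 2·28.085 + 6·15.999 = 263.854 g/mol, of which 111.690 g is Fe.
So Fe makes up 111.690/263.854 = 0.4233 of the mass, i.e. 42.33%.

42.33 weight percent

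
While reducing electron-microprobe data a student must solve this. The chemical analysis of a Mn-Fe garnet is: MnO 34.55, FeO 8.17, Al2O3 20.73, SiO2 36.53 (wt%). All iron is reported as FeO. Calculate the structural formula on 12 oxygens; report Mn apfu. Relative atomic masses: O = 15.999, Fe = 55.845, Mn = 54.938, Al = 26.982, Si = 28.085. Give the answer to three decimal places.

2.408 Mn apfu

MnO: 34.55/70.937 = 0.48705 mol → 0.48705 mol Mn, 0.48705 mol O.
FeO: 8.17/71.844 = 0.11372 mol → 0.11372 mol Fe, 0.11372 mol O.
Al2O3: 20.73/101.961 = 0.20331 mol → 0.40662 mol Al, 0.60993 mol O.
SiO2: 36.53/60.083 = 0.60799 mol → 0.60799 mol Si, 1.21598 mol O.
Total oxygen = 2.42668 mol. Normalization factor = 12/2.42668 = 4.94503.
Mn per 12 O = 0.48705 × 4.94503 = 2.408.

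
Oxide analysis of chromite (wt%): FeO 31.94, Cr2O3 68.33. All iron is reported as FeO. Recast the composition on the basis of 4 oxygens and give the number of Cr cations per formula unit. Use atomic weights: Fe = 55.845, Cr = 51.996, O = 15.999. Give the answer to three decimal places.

2.006 Cr apfu

FeO (M=71.844): mol = 0.44457; Fe = 0.44457, O = 0.44457.
Cr2O3 (M=151.989): mol = 0.44957; Cr = 0.89914, O = 1.34871.
ΣO = 1.79328; factor = 4/ΣO = 2.23055.
Cr apfu = 0.89914 × 2.23055 = 2.006.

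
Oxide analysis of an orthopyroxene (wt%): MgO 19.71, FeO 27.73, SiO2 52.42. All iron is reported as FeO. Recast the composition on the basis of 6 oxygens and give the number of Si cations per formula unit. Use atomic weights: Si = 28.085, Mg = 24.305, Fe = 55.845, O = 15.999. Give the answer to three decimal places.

MgO (M=40.304): mol = 0.48903; Mg = 0.48903, O = 0.48903.
FeO (M=71.844): mol = 0.38598; Fe = 0.38598, O = 0.38598.
SiO2 (M=60.083): mol = 0.87246; Si = 0.87246, O = 1.74492.
ΣO = 2.61993; factor = 6/ΣO = 2.29014.
Si apfu = 0.87246 × 2.29014 = 1.998.

1.998 Si apfu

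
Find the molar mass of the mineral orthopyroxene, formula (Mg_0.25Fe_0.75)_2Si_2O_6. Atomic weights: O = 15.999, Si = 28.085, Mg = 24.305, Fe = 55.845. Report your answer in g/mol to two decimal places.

248.08 g/mol

The formula mass is the sum 0.50·24.305 + 1.50·55.845 + 2·28.085 + 6·15.999.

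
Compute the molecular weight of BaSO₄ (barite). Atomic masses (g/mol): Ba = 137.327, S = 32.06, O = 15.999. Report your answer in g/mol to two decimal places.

M = 1(137.327) + 1(32.06) + 4(15.999)

233.38 g/mol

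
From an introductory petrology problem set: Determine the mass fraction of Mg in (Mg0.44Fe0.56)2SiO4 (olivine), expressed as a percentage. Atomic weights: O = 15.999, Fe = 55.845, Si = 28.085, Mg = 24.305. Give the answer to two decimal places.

12.15 mass %

Formula mass = 0.88·24.305 + 1.12·55.845 + 1·28.085 + 4·15.999 = 176.016 g/mol, of which 21.388 g is Mg.
So Mg makes up 21.388/176.016 = 0.1215 of the mass, i.e. 12.15%.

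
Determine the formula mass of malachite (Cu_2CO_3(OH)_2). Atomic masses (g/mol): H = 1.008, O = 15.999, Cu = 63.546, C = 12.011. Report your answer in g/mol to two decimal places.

221.11 g/mol

Cu: 2 × 63.546 = 127.0920
C: 1 × 12.011 = 12.0110
O: 5 × 15.999 = 79.9950
H: 2 × 1.008 = 2.0160
Summing the contributions gives the formula mass.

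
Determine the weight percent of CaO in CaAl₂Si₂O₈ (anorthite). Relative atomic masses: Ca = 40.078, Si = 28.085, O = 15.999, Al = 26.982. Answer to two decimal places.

20.16 wt%

Molar mass of CaAl₂Si₂O₈ = 1×40.078 + 2×26.982 + 2×28.085 + 8×15.999 = 278.204 g/mol.
Each formula unit contains 1 Ca, equivalent to 1/1 = 1.0000 mol CaO.
M(CaO) = 1×40.078 + 1×15.999 = 56.077 g/mol.
Mass of CaO per formula unit = 1.0000 × 56.077 = 56.077 g.
CaO wt% = 56.077 / 278.204 × 100 = 20.16%.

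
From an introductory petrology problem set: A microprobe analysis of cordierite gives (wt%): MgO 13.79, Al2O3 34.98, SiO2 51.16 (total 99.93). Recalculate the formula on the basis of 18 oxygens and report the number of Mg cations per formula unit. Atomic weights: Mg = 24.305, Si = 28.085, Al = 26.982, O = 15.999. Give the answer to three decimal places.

MgO: 13.79/40.304 = 0.34215 mol → 0.34215 mol Mg, 0.34215 mol O.
Al2O3: 34.98/101.961 = 0.34307 mol → 0.68614 mol Al, 1.02921 mol O.
SiO2: 51.16/60.083 = 0.85149 mol → 0.85149 mol Si, 1.70298 mol O.
Total oxygen = 3.07434 mol. Normalization factor = 18/3.07434 = 5.85492.
Mg per 18 O = 0.34215 × 5.85492 = 2.003.

2.003 Mg apfu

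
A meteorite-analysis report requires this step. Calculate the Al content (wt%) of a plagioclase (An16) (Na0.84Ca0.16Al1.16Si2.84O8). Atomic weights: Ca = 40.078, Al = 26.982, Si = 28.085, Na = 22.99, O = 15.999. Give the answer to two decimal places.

M(Na0.84Ca0.16Al1.16Si2.84O8) = 264.777 g/mol.
Al contributes 1.16 × 26.982 = 31.299 g per mole.
31.299/264.777 = 0.1182 → 11.82%.

11.82 wt%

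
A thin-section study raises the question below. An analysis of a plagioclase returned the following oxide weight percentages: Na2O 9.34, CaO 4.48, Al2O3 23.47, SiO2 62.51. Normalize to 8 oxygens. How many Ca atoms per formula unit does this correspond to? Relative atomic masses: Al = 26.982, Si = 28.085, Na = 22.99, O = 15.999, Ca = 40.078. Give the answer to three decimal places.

0.213 Ca apfu

9.34 wt% Na2O ÷ 61.979 g/mol = 0.15070 mol, giving 0.30140 Na and 0.15070 O.
4.48 wt% CaO ÷ 56.077 g/mol = 0.07989 mol, giving 0.07989 Ca and 0.07989 O.
23.47 wt% Al2O3 ÷ 101.961 g/mol = 0.23019 mol, giving 0.46038 Al and 0.69057 O.
62.51 wt% SiO2 ÷ 60.083 g/mol = 1.04039 mol, giving 1.04039 Si and 2.08078 O.
Oxygen sums to 3.00194; scaling by 8/3.00194 = 2.66494 puts the formula on 8 O.
Ca: 0.07989 × 2.66494 = 0.213 atoms per formula unit.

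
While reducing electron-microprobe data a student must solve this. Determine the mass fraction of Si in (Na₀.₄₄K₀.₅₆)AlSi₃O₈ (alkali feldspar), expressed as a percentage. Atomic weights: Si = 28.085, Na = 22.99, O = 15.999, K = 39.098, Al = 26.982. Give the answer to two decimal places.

31.06 wt%

Formula mass = 0.44*22.99 + 0.56*39.098 + 1*26.982 + 3*28.085 + 8*15.999 = 271.239 g/mol, of which 84.255 g is Si.
So Si makes up 84.255/271.239 = 0.3106 of the mass, i.e. 31.06%.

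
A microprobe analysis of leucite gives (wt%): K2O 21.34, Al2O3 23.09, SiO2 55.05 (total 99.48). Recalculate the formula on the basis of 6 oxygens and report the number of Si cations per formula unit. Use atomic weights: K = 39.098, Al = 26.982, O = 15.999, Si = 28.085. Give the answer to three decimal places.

K2O (M=94.195): mol = 0.22655; K = 0.45310, O = 0.22655.
Al2O3 (M=101.961): mol = 0.22646; Al = 0.45292, O = 0.67938.
SiO2 (M=60.083): mol = 0.91623; Si = 0.91623, O = 1.83246.
ΣO = 2.73839; factor = 6/ΣO = 2.19107.
Si apfu = 0.91623 × 2.19107 = 2.008.

2.008 Si apfu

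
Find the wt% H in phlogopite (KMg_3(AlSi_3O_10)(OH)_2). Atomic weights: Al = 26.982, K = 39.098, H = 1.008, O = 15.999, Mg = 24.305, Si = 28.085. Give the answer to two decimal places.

Molar mass of KMg_3(AlSi_3O_10)(OH)_2: 1*39.098 + 3*24.305 + 1*26.982 + 3*28.085 + 12*15.999 + 2*1.008 = 417.254 g/mol.
Mass of H per formula unit: 2 × 1.008 = 2.016 g.
Weight fraction H = 2.016 / 417.254 = 0.0048.

0.48 mass %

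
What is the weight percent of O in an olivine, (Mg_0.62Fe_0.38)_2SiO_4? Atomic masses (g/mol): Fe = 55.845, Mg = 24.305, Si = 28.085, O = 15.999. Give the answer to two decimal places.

38.87 wt%

M((Mg_0.62Fe_0.38)_2SiO_4) = 164.661 g/mol.
O contributes 4 × 15.999 = 63.996 g per mole.
63.996/164.661 = 0.3887 → 38.87%.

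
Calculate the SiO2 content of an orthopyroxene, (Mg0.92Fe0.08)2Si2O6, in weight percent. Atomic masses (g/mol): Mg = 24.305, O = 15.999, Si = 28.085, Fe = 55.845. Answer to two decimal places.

M((Mg0.92Fe0.08)2Si2O6) = 205.820 g/mol; M(SiO2) = 60.083 g/mol.
Moles SiO2 per formula unit = 2 Si ÷ 1 = 2.0000.
SiO2 fraction = (2.0000 × 60.083) / 205.820 = 120.166/205.820 = 0.5838.

58.38 wt%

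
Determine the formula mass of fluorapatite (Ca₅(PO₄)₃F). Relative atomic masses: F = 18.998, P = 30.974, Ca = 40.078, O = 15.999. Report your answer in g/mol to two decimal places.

M = 5×40.078 + 3×30.974 + 12×15.999 + 1×18.998

504.30 g/mol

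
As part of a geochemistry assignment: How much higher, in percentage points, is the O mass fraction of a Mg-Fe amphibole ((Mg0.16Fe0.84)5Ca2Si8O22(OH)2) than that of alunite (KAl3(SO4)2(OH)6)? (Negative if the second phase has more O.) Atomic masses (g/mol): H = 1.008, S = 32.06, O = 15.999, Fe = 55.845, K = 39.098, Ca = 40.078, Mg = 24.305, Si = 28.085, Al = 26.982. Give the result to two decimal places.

First mineral: 383.976 g O in 944.821 g formula = 40.64 wt% O.
Second mineral: 223.986 g O in 414.198 g formula = 54.08 wt% O.
40.64% − 54.08% gives a difference of -13.44 percentage points.

-13.44 percentage points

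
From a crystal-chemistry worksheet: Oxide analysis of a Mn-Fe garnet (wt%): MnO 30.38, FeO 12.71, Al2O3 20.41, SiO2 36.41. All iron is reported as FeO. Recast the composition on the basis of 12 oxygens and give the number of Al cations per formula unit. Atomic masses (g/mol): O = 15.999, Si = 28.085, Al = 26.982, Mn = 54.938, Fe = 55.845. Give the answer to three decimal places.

MnO: 30.38/70.937 = 0.42827 mol → 0.42827 mol Mn, 0.42827 mol O.
FeO: 12.71/71.844 = 0.17691 mol → 0.17691 mol Fe, 0.17691 mol O.
Al2O3: 20.41/101.961 = 0.20017 mol → 0.40034 mol Al, 0.60051 mol O.
SiO2: 36.41/60.083 = 0.60600 mol → 0.60600 mol Si, 1.21200 mol O.
Total oxygen = 2.41769 mol. Normalization factor = 12/2.41769 = 4.96342.
Al per 12 O = 0.40034 × 4.96342 = 1.987.

1.987 Al apfu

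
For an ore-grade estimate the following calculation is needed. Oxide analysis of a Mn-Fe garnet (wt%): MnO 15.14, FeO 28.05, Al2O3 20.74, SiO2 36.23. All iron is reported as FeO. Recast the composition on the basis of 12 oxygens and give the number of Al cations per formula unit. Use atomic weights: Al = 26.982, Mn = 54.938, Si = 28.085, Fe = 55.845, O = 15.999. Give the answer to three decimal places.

MnO (M=70.937): mol = 0.21343; Mn = 0.21343, O = 0.21343.
FeO (M=71.844): mol = 0.39043; Fe = 0.39043, O = 0.39043.
Al2O3 (M=101.961): mol = 0.20341; Al = 0.40682, O = 0.61023.
SiO2 (M=60.083): mol = 0.60300; Si = 0.60300, O = 1.20600.
ΣO = 2.42009; factor = 12/ΣO = 4.95849.
Al apfu = 0.40682 × 4.95849 = 2.017.

2.017 Al apfu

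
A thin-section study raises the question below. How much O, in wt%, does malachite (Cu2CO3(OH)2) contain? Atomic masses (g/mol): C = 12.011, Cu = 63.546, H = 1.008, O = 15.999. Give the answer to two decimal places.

36.18 wt%

Formula mass = 2·63.546 + 1·12.011 + 5·15.999 + 2·1.008 = 221.114 g/mol, of which 79.995 g is O.
So O makes up 79.995/221.114 = 0.3618 of the mass, i.e. 36.18%.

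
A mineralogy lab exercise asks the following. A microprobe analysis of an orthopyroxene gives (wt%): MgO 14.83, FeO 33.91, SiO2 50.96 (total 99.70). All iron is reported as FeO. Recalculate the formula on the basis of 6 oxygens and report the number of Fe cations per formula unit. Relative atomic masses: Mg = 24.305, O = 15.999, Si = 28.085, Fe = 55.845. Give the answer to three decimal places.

MgO (M=40.304): mol = 0.36795; Mg = 0.36795, O = 0.36795.
FeO (M=71.844): mol = 0.47199; Fe = 0.47199, O = 0.47199.
SiO2 (M=60.083): mol = 0.84816; Si = 0.84816, O = 1.69632.
ΣO = 2.53626; factor = 6/ΣO = 2.36569.
Fe apfu = 0.47199 × 2.36569 = 1.117.

1.117 Fe apfu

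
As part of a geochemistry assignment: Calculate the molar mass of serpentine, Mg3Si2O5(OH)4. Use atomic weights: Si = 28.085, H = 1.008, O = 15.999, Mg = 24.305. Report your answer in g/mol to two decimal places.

The formula mass is the sum 3(24.305) + 2(28.085) + 9(15.999) + 4(1.008).

277.11 g/mol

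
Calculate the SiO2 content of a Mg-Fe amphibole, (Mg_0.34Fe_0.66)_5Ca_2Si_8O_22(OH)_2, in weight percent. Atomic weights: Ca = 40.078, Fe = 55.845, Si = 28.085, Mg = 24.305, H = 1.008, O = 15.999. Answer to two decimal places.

52.45 wt%

Molar mass of (Mg_0.34Fe_0.66)_5Ca_2Si_8O_22(OH)_2 = 1.70·24.305 + 3.30·55.845 + 2·40.078 + 8·28.085 + 24·15.999 + 2·1.008 = 916.435 g/mol.
Each formula unit contains 8 Si, equivalent to 8/1 = 8.0000 mol SiO2.
M(SiO2) = 1×28.085 + 2×15.999 = 60.083 g/mol.
Mass of SiO2 per formula unit = 8.0000 × 60.083 = 480.664 g.
SiO2 wt% = 480.664 / 916.435 × 100 = 52.45%.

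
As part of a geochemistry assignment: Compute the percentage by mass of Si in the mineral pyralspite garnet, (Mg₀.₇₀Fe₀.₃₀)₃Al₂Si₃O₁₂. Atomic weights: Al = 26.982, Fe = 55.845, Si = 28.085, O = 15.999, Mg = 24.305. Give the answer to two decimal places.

Molar mass of (Mg₀.₇₀Fe₀.₃₀)₃Al₂Si₃O₁₂: 2.10*24.305 + 0.90*55.845 + 2*26.982 + 3*28.085 + 12*15.999 = 431.508 g/mol.
Mass of Si per formula unit: 3 × 28.085 = 84.255 g.
Weight fraction Si = 84.255 / 431.508 = 0.1953.

19.53 weight percent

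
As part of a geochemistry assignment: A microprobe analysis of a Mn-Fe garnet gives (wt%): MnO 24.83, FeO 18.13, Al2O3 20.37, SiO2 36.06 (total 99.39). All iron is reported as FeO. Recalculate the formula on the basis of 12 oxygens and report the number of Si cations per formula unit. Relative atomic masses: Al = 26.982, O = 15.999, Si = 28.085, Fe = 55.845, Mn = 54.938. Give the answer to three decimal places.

24.83 wt% MnO ÷ 70.937 g/mol = 0.35003 mol, giving 0.35003 Mn and 0.35003 O.
18.13 wt% FeO ÷ 71.844 g/mol = 0.25235 mol, giving 0.25235 Fe and 0.25235 O.
20.37 wt% Al2O3 ÷ 101.961 g/mol = 0.19978 mol, giving 0.39956 Al and 0.59934 O.
36.06 wt% SiO2 ÷ 60.083 g/mol = 0.60017 mol, giving 0.60017 Si and 1.20034 O.
Oxygen sums to 2.40206; scaling by 12/2.40206 = 4.99571 puts the formula on 12 O.
Si: 0.60017 × 4.99571 = 2.998 atoms per formula unit.

2.998 Si apfu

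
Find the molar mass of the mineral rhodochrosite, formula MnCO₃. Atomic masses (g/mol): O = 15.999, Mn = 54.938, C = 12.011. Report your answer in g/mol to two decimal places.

114.95 g/mol

M = 1×54.938 + 1×12.011 + 3×15.999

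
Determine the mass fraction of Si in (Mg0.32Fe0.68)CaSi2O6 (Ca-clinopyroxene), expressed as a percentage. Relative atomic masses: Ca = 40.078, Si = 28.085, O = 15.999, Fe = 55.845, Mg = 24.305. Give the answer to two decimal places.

23.60 mass %

Molar mass of (Mg0.32Fe0.68)CaSi2O6: 0.32*24.305 + 0.68*55.845 + 1*40.078 + 2*28.085 + 6*15.999 = 237.994 g/mol.
Mass of Si per formula unit: 2 × 28.085 = 56.170 g.
Weight fraction Si = 56.170 / 237.994 = 0.2360.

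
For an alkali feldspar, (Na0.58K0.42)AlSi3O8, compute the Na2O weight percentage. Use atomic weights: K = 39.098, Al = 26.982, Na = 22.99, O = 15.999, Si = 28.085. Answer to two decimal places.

6.68 wt%

Formula mass = 268.984 g/mol.
0.58 Na → 0.2900 mol Na2O per formula unit; M(Na2O) = 61.979, so Na2O mass = 17.974 g.
17.974/268.984 × 100 = 6.68 wt%.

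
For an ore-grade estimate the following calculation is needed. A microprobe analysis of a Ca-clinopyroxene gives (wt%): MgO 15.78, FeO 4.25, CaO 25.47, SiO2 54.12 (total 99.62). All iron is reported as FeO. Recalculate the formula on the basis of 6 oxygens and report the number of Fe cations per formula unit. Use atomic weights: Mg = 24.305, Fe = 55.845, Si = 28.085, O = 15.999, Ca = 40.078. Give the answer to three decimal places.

MgO: 15.78/40.304 = 0.39152 mol → 0.39152 mol Mg, 0.39152 mol O.
FeO: 4.25/71.844 = 0.05916 mol → 0.05916 mol Fe, 0.05916 mol O.
CaO: 25.47/56.077 = 0.45420 mol → 0.45420 mol Ca, 0.45420 mol O.
SiO2: 54.12/60.083 = 0.90075 mol → 0.90075 mol Si, 1.80150 mol O.
Total oxygen = 2.70638 mol. Normalization factor = 6/2.70638 = 2.21698.
Fe per 6 O = 0.05916 × 2.21698 = 0.131.

0.131 Fe apfu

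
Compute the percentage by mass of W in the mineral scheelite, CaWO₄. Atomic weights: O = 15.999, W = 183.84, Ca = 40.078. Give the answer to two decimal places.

Formula mass = 1·40.078 + 1·183.84 + 4·15.999 = 287.914 g/mol, of which 183.840 g is W.
So W makes up 183.840/287.914 = 0.6385 of the mass, i.e. 63.85%.

63.85 mass %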